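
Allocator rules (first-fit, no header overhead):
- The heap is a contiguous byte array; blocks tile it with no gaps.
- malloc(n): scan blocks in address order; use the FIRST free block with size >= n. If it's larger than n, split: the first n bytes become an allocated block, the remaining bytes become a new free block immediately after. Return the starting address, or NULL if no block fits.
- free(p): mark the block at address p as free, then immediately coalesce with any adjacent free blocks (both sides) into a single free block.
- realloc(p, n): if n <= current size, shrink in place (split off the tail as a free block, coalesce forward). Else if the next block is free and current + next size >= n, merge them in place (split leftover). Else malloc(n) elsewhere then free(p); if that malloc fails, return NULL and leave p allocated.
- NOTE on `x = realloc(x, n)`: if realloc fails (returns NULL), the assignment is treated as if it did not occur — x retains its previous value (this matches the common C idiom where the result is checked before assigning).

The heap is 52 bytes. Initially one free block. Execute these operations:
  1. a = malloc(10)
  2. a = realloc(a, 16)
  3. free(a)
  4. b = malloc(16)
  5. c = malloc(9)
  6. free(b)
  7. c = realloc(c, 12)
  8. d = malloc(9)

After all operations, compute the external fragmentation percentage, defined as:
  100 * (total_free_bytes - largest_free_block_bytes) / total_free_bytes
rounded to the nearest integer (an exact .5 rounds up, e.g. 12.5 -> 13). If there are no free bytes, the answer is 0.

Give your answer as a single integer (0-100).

Answer: 23

Derivation:
Op 1: a = malloc(10) -> a = 0; heap: [0-9 ALLOC][10-51 FREE]
Op 2: a = realloc(a, 16) -> a = 0; heap: [0-15 ALLOC][16-51 FREE]
Op 3: free(a) -> (freed a); heap: [0-51 FREE]
Op 4: b = malloc(16) -> b = 0; heap: [0-15 ALLOC][16-51 FREE]
Op 5: c = malloc(9) -> c = 16; heap: [0-15 ALLOC][16-24 ALLOC][25-51 FREE]
Op 6: free(b) -> (freed b); heap: [0-15 FREE][16-24 ALLOC][25-51 FREE]
Op 7: c = realloc(c, 12) -> c = 16; heap: [0-15 FREE][16-27 ALLOC][28-51 FREE]
Op 8: d = malloc(9) -> d = 0; heap: [0-8 ALLOC][9-15 FREE][16-27 ALLOC][28-51 FREE]
Free blocks: [7 24] total_free=31 largest=24 -> 100*(31-24)/31 = 700/31 ≈ 22.581 -> rounds to 23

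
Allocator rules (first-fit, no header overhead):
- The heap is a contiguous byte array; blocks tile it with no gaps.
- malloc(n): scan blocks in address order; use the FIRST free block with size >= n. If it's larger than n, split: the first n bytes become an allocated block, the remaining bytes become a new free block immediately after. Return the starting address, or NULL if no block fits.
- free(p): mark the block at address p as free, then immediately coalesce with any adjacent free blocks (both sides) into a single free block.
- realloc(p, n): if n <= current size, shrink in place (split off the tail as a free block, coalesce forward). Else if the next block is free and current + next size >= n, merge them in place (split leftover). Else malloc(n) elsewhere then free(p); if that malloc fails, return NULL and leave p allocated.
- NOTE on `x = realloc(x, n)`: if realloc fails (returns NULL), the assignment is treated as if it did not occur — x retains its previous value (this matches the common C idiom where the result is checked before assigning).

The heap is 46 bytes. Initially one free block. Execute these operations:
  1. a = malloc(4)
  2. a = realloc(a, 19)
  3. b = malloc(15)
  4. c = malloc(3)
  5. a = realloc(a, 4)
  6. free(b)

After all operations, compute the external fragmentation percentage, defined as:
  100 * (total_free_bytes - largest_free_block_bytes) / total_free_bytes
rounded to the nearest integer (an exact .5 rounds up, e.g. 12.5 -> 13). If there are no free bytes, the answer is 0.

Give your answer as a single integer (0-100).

Answer: 23

Derivation:
Op 1: a = malloc(4) -> a = 0; heap: [0-3 ALLOC][4-45 FREE]
Op 2: a = realloc(a, 19) -> a = 0; heap: [0-18 ALLOC][19-45 FREE]
Op 3: b = malloc(15) -> b = 19; heap: [0-18 ALLOC][19-33 ALLOC][34-45 FREE]
Op 4: c = malloc(3) -> c = 34; heap: [0-18 ALLOC][19-33 ALLOC][34-36 ALLOC][37-45 FREE]
Op 5: a = realloc(a, 4) -> a = 0; heap: [0-3 ALLOC][4-18 FREE][19-33 ALLOC][34-36 ALLOC][37-45 FREE]
Op 6: free(b) -> (freed b); heap: [0-3 ALLOC][4-33 FREE][34-36 ALLOC][37-45 FREE]
Free blocks: [30 9] total_free=39 largest=30 -> 100*(39-30)/39 = 900/39 ≈ 23.077 -> rounds to 23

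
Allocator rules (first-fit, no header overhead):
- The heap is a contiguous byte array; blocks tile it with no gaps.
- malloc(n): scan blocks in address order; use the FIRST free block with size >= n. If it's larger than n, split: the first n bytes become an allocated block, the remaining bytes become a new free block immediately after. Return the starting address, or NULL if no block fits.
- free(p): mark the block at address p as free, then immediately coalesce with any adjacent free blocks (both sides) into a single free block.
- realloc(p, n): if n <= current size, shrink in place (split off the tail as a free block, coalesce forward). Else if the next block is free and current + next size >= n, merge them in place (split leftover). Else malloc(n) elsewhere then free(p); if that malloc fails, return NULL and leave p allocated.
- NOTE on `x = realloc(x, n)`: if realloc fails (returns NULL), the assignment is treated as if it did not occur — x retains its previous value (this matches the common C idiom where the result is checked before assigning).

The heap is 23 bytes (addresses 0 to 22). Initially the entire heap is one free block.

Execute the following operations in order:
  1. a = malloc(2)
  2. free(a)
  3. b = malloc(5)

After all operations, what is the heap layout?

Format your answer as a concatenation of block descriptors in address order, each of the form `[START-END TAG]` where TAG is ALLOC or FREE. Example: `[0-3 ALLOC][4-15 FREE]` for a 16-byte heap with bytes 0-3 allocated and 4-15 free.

Op 1: a = malloc(2) -> a = 0; heap: [0-1 ALLOC][2-22 FREE]
Op 2: free(a) -> (freed a); heap: [0-22 FREE]
Op 3: b = malloc(5) -> b = 0; heap: [0-4 ALLOC][5-22 FREE]

Answer: [0-4 ALLOC][5-22 FREE]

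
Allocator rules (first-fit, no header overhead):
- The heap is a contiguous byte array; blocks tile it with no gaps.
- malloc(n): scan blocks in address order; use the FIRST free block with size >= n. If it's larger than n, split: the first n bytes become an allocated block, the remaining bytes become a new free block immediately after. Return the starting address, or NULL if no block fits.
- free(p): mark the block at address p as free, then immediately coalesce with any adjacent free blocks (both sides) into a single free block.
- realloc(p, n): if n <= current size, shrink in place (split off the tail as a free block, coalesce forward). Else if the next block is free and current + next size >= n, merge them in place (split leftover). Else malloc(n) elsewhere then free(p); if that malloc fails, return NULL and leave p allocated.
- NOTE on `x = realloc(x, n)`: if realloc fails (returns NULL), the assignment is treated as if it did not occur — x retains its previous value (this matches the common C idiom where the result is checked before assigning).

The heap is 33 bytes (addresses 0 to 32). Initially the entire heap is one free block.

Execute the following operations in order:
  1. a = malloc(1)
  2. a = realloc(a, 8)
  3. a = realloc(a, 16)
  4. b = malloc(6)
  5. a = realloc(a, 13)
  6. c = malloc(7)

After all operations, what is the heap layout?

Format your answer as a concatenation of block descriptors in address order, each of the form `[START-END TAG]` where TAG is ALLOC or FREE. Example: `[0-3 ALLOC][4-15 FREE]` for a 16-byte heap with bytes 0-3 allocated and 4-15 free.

Answer: [0-12 ALLOC][13-15 FREE][16-21 ALLOC][22-28 ALLOC][29-32 FREE]

Derivation:
Op 1: a = malloc(1) -> a = 0; heap: [0-0 ALLOC][1-32 FREE]
Op 2: a = realloc(a, 8) -> a = 0; heap: [0-7 ALLOC][8-32 FREE]
Op 3: a = realloc(a, 16) -> a = 0; heap: [0-15 ALLOC][16-32 FREE]
Op 4: b = malloc(6) -> b = 16; heap: [0-15 ALLOC][16-21 ALLOC][22-32 FREE]
Op 5: a = realloc(a, 13) -> a = 0; heap: [0-12 ALLOC][13-15 FREE][16-21 ALLOC][22-32 FREE]
Op 6: c = malloc(7) -> c = 22; heap: [0-12 ALLOC][13-15 FREE][16-21 ALLOC][22-28 ALLOC][29-32 FREE]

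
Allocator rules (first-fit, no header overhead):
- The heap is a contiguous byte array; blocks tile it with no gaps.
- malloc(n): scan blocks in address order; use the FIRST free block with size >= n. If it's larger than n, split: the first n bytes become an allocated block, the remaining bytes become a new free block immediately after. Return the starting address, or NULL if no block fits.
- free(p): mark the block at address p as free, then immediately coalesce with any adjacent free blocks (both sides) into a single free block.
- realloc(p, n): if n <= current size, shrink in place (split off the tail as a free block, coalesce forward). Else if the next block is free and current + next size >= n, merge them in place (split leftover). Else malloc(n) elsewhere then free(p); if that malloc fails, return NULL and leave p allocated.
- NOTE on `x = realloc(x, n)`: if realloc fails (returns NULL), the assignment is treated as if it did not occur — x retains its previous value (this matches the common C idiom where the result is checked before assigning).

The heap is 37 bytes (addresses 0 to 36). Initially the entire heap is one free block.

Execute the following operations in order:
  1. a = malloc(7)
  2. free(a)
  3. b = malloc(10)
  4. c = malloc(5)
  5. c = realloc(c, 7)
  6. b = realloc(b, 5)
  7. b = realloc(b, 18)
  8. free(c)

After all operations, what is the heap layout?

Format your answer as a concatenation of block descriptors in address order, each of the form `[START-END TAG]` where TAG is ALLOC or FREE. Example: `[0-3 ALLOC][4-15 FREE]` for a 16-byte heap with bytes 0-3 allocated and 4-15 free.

Answer: [0-16 FREE][17-34 ALLOC][35-36 FREE]

Derivation:
Op 1: a = malloc(7) -> a = 0; heap: [0-6 ALLOC][7-36 FREE]
Op 2: free(a) -> (freed a); heap: [0-36 FREE]
Op 3: b = malloc(10) -> b = 0; heap: [0-9 ALLOC][10-36 FREE]
Op 4: c = malloc(5) -> c = 10; heap: [0-9 ALLOC][10-14 ALLOC][15-36 FREE]
Op 5: c = realloc(c, 7) -> c = 10; heap: [0-9 ALLOC][10-16 ALLOC][17-36 FREE]
Op 6: b = realloc(b, 5) -> b = 0; heap: [0-4 ALLOC][5-9 FREE][10-16 ALLOC][17-36 FREE]
Op 7: b = realloc(b, 18) -> b = 17; heap: [0-9 FREE][10-16 ALLOC][17-34 ALLOC][35-36 FREE]
Op 8: free(c) -> (freed c); heap: [0-16 FREE][17-34 ALLOC][35-36 FREE]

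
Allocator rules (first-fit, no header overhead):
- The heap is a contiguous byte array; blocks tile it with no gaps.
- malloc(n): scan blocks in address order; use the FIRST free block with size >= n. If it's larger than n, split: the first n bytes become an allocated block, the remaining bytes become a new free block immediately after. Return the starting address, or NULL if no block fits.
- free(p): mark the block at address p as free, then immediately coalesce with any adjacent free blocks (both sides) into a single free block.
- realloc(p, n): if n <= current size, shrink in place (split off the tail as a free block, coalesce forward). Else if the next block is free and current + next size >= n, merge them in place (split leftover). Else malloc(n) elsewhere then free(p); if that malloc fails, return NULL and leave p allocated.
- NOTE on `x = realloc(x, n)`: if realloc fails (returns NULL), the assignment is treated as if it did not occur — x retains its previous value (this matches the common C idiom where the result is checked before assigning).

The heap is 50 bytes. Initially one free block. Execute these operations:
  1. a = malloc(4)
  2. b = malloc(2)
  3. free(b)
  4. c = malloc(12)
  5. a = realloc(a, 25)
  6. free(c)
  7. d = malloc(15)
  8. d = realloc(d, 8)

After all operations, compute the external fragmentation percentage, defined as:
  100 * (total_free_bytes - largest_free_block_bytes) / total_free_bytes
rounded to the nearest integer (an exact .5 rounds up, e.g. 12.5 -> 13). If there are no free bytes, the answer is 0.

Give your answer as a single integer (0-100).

Answer: 47

Derivation:
Op 1: a = malloc(4) -> a = 0; heap: [0-3 ALLOC][4-49 FREE]
Op 2: b = malloc(2) -> b = 4; heap: [0-3 ALLOC][4-5 ALLOC][6-49 FREE]
Op 3: free(b) -> (freed b); heap: [0-3 ALLOC][4-49 FREE]
Op 4: c = malloc(12) -> c = 4; heap: [0-3 ALLOC][4-15 ALLOC][16-49 FREE]
Op 5: a = realloc(a, 25) -> a = 16; heap: [0-3 FREE][4-15 ALLOC][16-40 ALLOC][41-49 FREE]
Op 6: free(c) -> (freed c); heap: [0-15 FREE][16-40 ALLOC][41-49 FREE]
Op 7: d = malloc(15) -> d = 0; heap: [0-14 ALLOC][15-15 FREE][16-40 ALLOC][41-49 FREE]
Op 8: d = realloc(d, 8) -> d = 0; heap: [0-7 ALLOC][8-15 FREE][16-40 ALLOC][41-49 FREE]
Free blocks: [8 9] total_free=17 largest=9 -> 100*(17-9)/17 = 800/17 ≈ 47.059 -> rounds to 47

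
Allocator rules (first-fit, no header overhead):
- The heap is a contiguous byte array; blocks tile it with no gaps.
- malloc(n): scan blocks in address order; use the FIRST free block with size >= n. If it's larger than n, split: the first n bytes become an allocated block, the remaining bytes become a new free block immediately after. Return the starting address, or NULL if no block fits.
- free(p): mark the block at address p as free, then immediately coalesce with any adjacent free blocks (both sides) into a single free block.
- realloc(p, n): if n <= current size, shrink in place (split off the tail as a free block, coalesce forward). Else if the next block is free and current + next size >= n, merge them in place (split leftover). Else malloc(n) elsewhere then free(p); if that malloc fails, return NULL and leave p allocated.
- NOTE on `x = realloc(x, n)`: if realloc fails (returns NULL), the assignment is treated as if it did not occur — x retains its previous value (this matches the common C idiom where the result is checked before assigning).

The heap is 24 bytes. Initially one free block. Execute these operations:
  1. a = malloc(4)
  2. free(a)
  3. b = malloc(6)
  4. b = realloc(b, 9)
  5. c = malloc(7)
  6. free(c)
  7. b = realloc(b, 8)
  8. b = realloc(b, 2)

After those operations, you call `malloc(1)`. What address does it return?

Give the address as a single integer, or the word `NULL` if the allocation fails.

Op 1: a = malloc(4) -> a = 0; heap: [0-3 ALLOC][4-23 FREE]
Op 2: free(a) -> (freed a); heap: [0-23 FREE]
Op 3: b = malloc(6) -> b = 0; heap: [0-5 ALLOC][6-23 FREE]
Op 4: b = realloc(b, 9) -> b = 0; heap: [0-8 ALLOC][9-23 FREE]
Op 5: c = malloc(7) -> c = 9; heap: [0-8 ALLOC][9-15 ALLOC][16-23 FREE]
Op 6: free(c) -> (freed c); heap: [0-8 ALLOC][9-23 FREE]
Op 7: b = realloc(b, 8) -> b = 0; heap: [0-7 ALLOC][8-23 FREE]
Op 8: b = realloc(b, 2) -> b = 0; heap: [0-1 ALLOC][2-23 FREE]
malloc(1): first-fit scan over [0-1 ALLOC][2-23 FREE] -> 2

Answer: 2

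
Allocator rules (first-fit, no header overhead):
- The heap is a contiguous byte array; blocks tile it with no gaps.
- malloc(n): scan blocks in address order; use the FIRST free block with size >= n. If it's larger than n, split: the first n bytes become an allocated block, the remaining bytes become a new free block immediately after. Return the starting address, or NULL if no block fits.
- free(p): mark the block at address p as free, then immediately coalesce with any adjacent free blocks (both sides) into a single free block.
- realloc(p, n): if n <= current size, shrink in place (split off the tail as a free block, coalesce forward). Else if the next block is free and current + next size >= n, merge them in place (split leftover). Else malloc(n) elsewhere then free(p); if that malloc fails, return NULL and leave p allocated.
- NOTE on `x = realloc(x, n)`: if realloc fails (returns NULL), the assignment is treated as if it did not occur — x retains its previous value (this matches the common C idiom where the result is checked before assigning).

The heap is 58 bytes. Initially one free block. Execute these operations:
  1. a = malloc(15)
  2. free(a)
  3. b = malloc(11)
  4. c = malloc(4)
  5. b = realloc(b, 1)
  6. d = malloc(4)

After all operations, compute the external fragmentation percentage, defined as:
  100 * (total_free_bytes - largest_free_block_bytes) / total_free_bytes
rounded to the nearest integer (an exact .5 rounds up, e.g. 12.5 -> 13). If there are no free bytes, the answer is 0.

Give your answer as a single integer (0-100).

Op 1: a = malloc(15) -> a = 0; heap: [0-14 ALLOC][15-57 FREE]
Op 2: free(a) -> (freed a); heap: [0-57 FREE]
Op 3: b = malloc(11) -> b = 0; heap: [0-10 ALLOC][11-57 FREE]
Op 4: c = malloc(4) -> c = 11; heap: [0-10 ALLOC][11-14 ALLOC][15-57 FREE]
Op 5: b = realloc(b, 1) -> b = 0; heap: [0-0 ALLOC][1-10 FREE][11-14 ALLOC][15-57 FREE]
Op 6: d = malloc(4) -> d = 1; heap: [0-0 ALLOC][1-4 ALLOC][5-10 FREE][11-14 ALLOC][15-57 FREE]
Free blocks: [6 43] total_free=49 largest=43 -> 100*(49-43)/49 = 600/49 ≈ 12.245 -> rounds to 12

Answer: 12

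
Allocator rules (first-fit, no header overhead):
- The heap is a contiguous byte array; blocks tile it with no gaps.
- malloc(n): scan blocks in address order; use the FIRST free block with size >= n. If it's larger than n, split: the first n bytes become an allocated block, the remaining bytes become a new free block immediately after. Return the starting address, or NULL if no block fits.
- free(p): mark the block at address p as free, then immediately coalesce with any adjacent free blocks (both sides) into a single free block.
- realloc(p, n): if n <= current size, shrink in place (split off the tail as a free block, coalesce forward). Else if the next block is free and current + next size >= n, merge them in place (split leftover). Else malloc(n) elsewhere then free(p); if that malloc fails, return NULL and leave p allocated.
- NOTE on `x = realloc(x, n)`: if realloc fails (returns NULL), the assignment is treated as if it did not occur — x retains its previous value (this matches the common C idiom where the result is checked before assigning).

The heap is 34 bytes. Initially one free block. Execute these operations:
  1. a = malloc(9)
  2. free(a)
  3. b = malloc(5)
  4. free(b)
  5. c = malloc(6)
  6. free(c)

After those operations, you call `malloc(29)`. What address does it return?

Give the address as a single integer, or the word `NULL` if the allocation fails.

Op 1: a = malloc(9) -> a = 0; heap: [0-8 ALLOC][9-33 FREE]
Op 2: free(a) -> (freed a); heap: [0-33 FREE]
Op 3: b = malloc(5) -> b = 0; heap: [0-4 ALLOC][5-33 FREE]
Op 4: free(b) -> (freed b); heap: [0-33 FREE]
Op 5: c = malloc(6) -> c = 0; heap: [0-5 ALLOC][6-33 FREE]
Op 6: free(c) -> (freed c); heap: [0-33 FREE]
malloc(29): first-fit scan over [0-33 FREE] -> 0

Answer: 0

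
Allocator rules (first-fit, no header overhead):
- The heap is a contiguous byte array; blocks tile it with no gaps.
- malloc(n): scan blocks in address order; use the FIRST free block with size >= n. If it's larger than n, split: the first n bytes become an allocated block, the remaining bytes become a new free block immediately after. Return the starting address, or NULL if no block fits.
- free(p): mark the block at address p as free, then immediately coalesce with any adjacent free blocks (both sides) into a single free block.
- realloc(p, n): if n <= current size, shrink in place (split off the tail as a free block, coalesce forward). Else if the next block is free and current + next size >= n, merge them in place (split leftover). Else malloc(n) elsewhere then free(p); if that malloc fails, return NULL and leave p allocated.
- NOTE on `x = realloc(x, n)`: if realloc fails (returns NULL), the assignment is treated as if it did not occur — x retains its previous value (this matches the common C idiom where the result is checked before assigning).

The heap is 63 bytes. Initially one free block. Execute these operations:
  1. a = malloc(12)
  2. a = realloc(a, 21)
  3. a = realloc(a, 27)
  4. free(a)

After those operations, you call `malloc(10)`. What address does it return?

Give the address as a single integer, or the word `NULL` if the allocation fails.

Op 1: a = malloc(12) -> a = 0; heap: [0-11 ALLOC][12-62 FREE]
Op 2: a = realloc(a, 21) -> a = 0; heap: [0-20 ALLOC][21-62 FREE]
Op 3: a = realloc(a, 27) -> a = 0; heap: [0-26 ALLOC][27-62 FREE]
Op 4: free(a) -> (freed a); heap: [0-62 FREE]
malloc(10): first-fit scan over [0-62 FREE] -> 0

Answer: 0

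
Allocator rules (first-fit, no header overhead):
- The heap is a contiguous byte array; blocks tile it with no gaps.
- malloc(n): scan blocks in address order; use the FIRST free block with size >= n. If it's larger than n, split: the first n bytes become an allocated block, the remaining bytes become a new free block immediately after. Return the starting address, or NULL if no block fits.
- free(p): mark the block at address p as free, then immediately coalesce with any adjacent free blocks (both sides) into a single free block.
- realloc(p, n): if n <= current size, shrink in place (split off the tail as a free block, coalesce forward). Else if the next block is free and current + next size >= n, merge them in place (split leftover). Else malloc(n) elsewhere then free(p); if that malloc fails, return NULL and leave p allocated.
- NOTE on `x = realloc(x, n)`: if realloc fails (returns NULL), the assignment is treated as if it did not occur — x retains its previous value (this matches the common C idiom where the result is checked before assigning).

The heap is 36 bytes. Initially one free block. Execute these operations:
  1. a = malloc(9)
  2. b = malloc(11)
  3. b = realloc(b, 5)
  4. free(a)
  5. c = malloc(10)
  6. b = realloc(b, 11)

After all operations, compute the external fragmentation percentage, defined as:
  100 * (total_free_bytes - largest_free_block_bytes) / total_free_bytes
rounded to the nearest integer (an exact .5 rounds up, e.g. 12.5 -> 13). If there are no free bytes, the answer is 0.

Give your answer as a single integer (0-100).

Op 1: a = malloc(9) -> a = 0; heap: [0-8 ALLOC][9-35 FREE]
Op 2: b = malloc(11) -> b = 9; heap: [0-8 ALLOC][9-19 ALLOC][20-35 FREE]
Op 3: b = realloc(b, 5) -> b = 9; heap: [0-8 ALLOC][9-13 ALLOC][14-35 FREE]
Op 4: free(a) -> (freed a); heap: [0-8 FREE][9-13 ALLOC][14-35 FREE]
Op 5: c = malloc(10) -> c = 14; heap: [0-8 FREE][9-13 ALLOC][14-23 ALLOC][24-35 FREE]
Op 6: b = realloc(b, 11) -> b = 24; heap: [0-13 FREE][14-23 ALLOC][24-34 ALLOC][35-35 FREE]
Free blocks: [14 1] total_free=15 largest=14 -> 100*(15-14)/15 = 100/15 ≈ 6.667 -> rounds to 7

Answer: 7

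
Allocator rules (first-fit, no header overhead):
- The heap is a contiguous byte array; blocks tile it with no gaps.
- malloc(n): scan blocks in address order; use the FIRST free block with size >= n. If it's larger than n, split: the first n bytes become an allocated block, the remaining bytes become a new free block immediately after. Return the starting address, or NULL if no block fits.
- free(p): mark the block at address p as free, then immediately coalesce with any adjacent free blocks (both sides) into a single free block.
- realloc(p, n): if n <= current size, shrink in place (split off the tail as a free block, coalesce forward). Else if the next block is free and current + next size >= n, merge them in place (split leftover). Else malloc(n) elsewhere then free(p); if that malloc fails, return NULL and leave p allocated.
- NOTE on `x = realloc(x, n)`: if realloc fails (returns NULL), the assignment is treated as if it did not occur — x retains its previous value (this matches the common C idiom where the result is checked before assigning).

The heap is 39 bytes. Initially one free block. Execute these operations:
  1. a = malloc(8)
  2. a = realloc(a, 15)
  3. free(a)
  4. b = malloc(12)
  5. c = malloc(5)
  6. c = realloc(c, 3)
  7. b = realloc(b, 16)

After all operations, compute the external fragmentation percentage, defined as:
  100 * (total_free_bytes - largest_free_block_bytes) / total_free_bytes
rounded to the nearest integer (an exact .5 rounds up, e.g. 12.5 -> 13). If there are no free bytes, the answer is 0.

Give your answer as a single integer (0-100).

Op 1: a = malloc(8) -> a = 0; heap: [0-7 ALLOC][8-38 FREE]
Op 2: a = realloc(a, 15) -> a = 0; heap: [0-14 ALLOC][15-38 FREE]
Op 3: free(a) -> (freed a); heap: [0-38 FREE]
Op 4: b = malloc(12) -> b = 0; heap: [0-11 ALLOC][12-38 FREE]
Op 5: c = malloc(5) -> c = 12; heap: [0-11 ALLOC][12-16 ALLOC][17-38 FREE]
Op 6: c = realloc(c, 3) -> c = 12; heap: [0-11 ALLOC][12-14 ALLOC][15-38 FREE]
Op 7: b = realloc(b, 16) -> b = 15; heap: [0-11 FREE][12-14 ALLOC][15-30 ALLOC][31-38 FREE]
Free blocks: [12 8] total_free=20 largest=12 -> 100*(20-12)/20 = 800/20 = 40

Answer: 40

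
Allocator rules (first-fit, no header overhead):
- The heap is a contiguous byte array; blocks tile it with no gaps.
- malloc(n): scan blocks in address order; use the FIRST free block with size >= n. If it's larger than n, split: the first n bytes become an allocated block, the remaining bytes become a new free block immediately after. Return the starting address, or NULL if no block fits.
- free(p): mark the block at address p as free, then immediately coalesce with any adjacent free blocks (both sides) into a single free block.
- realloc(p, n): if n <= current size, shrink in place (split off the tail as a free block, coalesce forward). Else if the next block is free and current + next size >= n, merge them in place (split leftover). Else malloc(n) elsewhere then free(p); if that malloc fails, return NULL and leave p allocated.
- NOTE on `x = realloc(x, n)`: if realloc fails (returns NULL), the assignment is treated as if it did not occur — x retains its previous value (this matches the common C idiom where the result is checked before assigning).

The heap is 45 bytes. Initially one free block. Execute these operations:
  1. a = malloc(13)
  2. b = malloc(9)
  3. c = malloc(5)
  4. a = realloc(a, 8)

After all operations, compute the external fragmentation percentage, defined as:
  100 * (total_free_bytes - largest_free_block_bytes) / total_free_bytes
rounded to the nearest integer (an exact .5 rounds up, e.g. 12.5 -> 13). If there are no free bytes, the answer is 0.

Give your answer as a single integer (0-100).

Answer: 22

Derivation:
Op 1: a = malloc(13) -> a = 0; heap: [0-12 ALLOC][13-44 FREE]
Op 2: b = malloc(9) -> b = 13; heap: [0-12 ALLOC][13-21 ALLOC][22-44 FREE]
Op 3: c = malloc(5) -> c = 22; heap: [0-12 ALLOC][13-21 ALLOC][22-26 ALLOC][27-44 FREE]
Op 4: a = realloc(a, 8) -> a = 0; heap: [0-7 ALLOC][8-12 FREE][13-21 ALLOC][22-26 ALLOC][27-44 FREE]
Free blocks: [5 18] total_free=23 largest=18 -> 100*(23-18)/23 = 500/23 ≈ 21.739 -> rounds to 22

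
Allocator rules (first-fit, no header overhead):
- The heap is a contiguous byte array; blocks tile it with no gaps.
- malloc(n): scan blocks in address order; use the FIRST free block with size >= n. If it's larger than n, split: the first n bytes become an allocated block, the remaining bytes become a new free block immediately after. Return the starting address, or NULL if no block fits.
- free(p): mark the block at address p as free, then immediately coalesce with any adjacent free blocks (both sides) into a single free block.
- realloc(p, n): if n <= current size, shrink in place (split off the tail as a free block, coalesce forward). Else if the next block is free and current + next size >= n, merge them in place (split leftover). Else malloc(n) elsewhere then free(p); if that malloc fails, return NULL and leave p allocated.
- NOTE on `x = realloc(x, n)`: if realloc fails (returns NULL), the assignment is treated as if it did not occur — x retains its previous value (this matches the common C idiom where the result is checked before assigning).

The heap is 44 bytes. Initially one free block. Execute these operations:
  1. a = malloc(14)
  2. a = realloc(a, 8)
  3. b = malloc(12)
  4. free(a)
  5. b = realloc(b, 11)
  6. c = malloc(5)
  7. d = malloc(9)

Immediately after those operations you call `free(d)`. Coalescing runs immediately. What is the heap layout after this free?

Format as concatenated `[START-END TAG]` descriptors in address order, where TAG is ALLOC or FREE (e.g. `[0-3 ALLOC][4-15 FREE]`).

Op 1: a = malloc(14) -> a = 0; heap: [0-13 ALLOC][14-43 FREE]
Op 2: a = realloc(a, 8) -> a = 0; heap: [0-7 ALLOC][8-43 FREE]
Op 3: b = malloc(12) -> b = 8; heap: [0-7 ALLOC][8-19 ALLOC][20-43 FREE]
Op 4: free(a) -> (freed a); heap: [0-7 FREE][8-19 ALLOC][20-43 FREE]
Op 5: b = realloc(b, 11) -> b = 8; heap: [0-7 FREE][8-18 ALLOC][19-43 FREE]
Op 6: c = malloc(5) -> c = 0; heap: [0-4 ALLOC][5-7 FREE][8-18 ALLOC][19-43 FREE]
Op 7: d = malloc(9) -> d = 19; heap: [0-4 ALLOC][5-7 FREE][8-18 ALLOC][19-27 ALLOC][28-43 FREE]
free(d): d = 19 -> block [19-27 ALLOC]; mark free, coalesce with adjacent free neighbors -> [0-4 ALLOC][5-7 FREE][8-18 ALLOC][19-43 FREE]

Answer: [0-4 ALLOC][5-7 FREE][8-18 ALLOC][19-43 FREE]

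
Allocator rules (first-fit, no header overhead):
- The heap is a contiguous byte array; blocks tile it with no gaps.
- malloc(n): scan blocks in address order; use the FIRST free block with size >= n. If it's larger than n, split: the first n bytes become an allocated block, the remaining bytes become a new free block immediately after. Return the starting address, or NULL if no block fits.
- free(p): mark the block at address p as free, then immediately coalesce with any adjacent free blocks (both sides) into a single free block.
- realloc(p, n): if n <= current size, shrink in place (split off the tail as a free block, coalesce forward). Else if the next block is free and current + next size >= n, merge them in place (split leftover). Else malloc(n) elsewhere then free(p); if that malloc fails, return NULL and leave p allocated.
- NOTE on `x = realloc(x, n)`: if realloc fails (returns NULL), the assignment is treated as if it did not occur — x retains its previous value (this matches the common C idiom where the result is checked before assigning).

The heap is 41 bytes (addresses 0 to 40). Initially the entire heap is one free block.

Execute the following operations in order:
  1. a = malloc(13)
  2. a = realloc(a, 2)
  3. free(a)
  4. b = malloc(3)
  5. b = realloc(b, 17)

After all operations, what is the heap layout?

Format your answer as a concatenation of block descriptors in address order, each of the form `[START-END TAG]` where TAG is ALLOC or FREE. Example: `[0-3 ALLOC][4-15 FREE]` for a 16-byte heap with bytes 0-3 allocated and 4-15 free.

Answer: [0-16 ALLOC][17-40 FREE]

Derivation:
Op 1: a = malloc(13) -> a = 0; heap: [0-12 ALLOC][13-40 FREE]
Op 2: a = realloc(a, 2) -> a = 0; heap: [0-1 ALLOC][2-40 FREE]
Op 3: free(a) -> (freed a); heap: [0-40 FREE]
Op 4: b = malloc(3) -> b = 0; heap: [0-2 ALLOC][3-40 FREE]
Op 5: b = realloc(b, 17) -> b = 0; heap: [0-16 ALLOC][17-40 FREE]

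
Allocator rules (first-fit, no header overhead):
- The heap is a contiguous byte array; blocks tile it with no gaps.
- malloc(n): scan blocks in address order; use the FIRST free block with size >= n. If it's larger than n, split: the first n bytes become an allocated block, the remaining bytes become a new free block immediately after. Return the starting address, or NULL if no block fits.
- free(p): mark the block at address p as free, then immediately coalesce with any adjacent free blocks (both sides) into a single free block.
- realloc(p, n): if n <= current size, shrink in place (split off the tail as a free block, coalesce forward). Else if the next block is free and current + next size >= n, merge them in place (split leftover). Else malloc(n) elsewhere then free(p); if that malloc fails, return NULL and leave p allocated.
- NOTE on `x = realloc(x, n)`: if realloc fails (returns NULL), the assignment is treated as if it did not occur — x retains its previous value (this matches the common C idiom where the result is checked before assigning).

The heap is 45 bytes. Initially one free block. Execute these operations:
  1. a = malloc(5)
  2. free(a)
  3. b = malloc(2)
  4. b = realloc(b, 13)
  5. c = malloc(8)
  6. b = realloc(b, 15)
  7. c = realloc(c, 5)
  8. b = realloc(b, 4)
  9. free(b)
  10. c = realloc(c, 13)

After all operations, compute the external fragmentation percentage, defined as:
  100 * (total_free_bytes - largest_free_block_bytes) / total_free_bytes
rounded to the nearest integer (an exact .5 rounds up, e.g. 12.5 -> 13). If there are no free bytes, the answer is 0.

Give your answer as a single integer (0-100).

Op 1: a = malloc(5) -> a = 0; heap: [0-4 ALLOC][5-44 FREE]
Op 2: free(a) -> (freed a); heap: [0-44 FREE]
Op 3: b = malloc(2) -> b = 0; heap: [0-1 ALLOC][2-44 FREE]
Op 4: b = realloc(b, 13) -> b = 0; heap: [0-12 ALLOC][13-44 FREE]
Op 5: c = malloc(8) -> c = 13; heap: [0-12 ALLOC][13-20 ALLOC][21-44 FREE]
Op 6: b = realloc(b, 15) -> b = 21; heap: [0-12 FREE][13-20 ALLOC][21-35 ALLOC][36-44 FREE]
Op 7: c = realloc(c, 5) -> c = 13; heap: [0-12 FREE][13-17 ALLOC][18-20 FREE][21-35 ALLOC][36-44 FREE]
Op 8: b = realloc(b, 4) -> b = 21; heap: [0-12 FREE][13-17 ALLOC][18-20 FREE][21-24 ALLOC][25-44 FREE]
Op 9: free(b) -> (freed b); heap: [0-12 FREE][13-17 ALLOC][18-44 FREE]
Op 10: c = realloc(c, 13) -> c = 13; heap: [0-12 FREE][13-25 ALLOC][26-44 FREE]
Free blocks: [13 19] total_free=32 largest=19 -> 100*(32-19)/32 = 1300/32 = 40.625 -> rounds to 41

Answer: 41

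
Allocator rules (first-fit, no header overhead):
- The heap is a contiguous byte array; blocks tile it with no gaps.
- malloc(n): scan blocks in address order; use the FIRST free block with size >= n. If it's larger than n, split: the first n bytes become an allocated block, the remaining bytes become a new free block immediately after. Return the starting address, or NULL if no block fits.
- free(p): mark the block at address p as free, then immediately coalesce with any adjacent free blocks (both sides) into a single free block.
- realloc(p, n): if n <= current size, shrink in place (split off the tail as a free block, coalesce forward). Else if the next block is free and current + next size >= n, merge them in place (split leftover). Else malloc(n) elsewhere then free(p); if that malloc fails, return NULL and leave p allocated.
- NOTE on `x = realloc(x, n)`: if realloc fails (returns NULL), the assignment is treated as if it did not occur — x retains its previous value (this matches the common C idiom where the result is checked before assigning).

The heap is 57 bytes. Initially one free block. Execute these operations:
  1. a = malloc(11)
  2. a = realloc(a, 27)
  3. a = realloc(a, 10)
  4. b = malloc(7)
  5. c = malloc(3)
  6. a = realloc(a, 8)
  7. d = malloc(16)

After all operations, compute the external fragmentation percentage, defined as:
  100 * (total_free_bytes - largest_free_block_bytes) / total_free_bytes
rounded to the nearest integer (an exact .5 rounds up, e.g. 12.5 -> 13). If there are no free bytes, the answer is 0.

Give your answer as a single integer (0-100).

Op 1: a = malloc(11) -> a = 0; heap: [0-10 ALLOC][11-56 FREE]
Op 2: a = realloc(a, 27) -> a = 0; heap: [0-26 ALLOC][27-56 FREE]
Op 3: a = realloc(a, 10) -> a = 0; heap: [0-9 ALLOC][10-56 FREE]
Op 4: b = malloc(7) -> b = 10; heap: [0-9 ALLOC][10-16 ALLOC][17-56 FREE]
Op 5: c = malloc(3) -> c = 17; heap: [0-9 ALLOC][10-16 ALLOC][17-19 ALLOC][20-56 FREE]
Op 6: a = realloc(a, 8) -> a = 0; heap: [0-7 ALLOC][8-9 FREE][10-16 ALLOC][17-19 ALLOC][20-56 FREE]
Op 7: d = malloc(16) -> d = 20; heap: [0-7 ALLOC][8-9 FREE][10-16 ALLOC][17-19 ALLOC][20-35 ALLOC][36-56 FREE]
Free blocks: [2 21] total_free=23 largest=21 -> 100*(23-21)/23 = 200/23 ≈ 8.696 -> rounds to 9

Answer: 9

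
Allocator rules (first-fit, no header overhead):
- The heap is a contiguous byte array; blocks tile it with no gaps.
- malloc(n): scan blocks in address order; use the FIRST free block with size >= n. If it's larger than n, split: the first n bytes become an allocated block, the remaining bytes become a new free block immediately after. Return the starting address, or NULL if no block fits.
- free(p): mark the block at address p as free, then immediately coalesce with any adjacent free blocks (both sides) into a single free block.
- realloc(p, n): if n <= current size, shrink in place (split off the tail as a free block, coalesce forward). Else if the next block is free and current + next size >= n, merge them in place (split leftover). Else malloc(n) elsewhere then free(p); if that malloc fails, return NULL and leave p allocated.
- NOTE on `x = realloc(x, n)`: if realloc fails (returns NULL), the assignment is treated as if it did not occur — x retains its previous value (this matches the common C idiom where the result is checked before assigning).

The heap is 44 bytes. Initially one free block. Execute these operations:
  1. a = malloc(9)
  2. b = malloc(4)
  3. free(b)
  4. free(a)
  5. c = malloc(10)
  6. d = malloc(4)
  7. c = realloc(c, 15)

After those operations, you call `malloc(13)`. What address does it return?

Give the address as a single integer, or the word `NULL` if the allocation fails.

Op 1: a = malloc(9) -> a = 0; heap: [0-8 ALLOC][9-43 FREE]
Op 2: b = malloc(4) -> b = 9; heap: [0-8 ALLOC][9-12 ALLOC][13-43 FREE]
Op 3: free(b) -> (freed b); heap: [0-8 ALLOC][9-43 FREE]
Op 4: free(a) -> (freed a); heap: [0-43 FREE]
Op 5: c = malloc(10) -> c = 0; heap: [0-9 ALLOC][10-43 FREE]
Op 6: d = malloc(4) -> d = 10; heap: [0-9 ALLOC][10-13 ALLOC][14-43 FREE]
Op 7: c = realloc(c, 15) -> c = 14; heap: [0-9 FREE][10-13 ALLOC][14-28 ALLOC][29-43 FREE]
malloc(13): first-fit scan over [0-9 FREE][10-13 ALLOC][14-28 ALLOC][29-43 FREE] -> 29

Answer: 29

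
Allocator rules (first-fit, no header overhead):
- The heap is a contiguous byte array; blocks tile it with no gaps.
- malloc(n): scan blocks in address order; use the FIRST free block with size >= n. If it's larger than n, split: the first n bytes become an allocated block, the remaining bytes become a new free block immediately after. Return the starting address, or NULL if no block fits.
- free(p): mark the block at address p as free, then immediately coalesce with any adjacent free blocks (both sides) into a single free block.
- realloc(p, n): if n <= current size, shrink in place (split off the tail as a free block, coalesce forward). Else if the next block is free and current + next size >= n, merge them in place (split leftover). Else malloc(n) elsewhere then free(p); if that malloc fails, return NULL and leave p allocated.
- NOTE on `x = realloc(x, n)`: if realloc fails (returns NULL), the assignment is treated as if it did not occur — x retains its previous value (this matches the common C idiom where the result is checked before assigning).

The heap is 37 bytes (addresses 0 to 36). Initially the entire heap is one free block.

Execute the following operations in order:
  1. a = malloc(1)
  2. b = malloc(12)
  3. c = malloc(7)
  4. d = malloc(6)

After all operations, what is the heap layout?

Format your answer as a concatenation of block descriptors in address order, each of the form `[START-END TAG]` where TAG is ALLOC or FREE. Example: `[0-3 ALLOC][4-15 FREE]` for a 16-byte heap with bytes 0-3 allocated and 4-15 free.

Op 1: a = malloc(1) -> a = 0; heap: [0-0 ALLOC][1-36 FREE]
Op 2: b = malloc(12) -> b = 1; heap: [0-0 ALLOC][1-12 ALLOC][13-36 FREE]
Op 3: c = malloc(7) -> c = 13; heap: [0-0 ALLOC][1-12 ALLOC][13-19 ALLOC][20-36 FREE]
Op 4: d = malloc(6) -> d = 20; heap: [0-0 ALLOC][1-12 ALLOC][13-19 ALLOC][20-25 ALLOC][26-36 FREE]

Answer: [0-0 ALLOC][1-12 ALLOC][13-19 ALLOC][20-25 ALLOC][26-36 FREE]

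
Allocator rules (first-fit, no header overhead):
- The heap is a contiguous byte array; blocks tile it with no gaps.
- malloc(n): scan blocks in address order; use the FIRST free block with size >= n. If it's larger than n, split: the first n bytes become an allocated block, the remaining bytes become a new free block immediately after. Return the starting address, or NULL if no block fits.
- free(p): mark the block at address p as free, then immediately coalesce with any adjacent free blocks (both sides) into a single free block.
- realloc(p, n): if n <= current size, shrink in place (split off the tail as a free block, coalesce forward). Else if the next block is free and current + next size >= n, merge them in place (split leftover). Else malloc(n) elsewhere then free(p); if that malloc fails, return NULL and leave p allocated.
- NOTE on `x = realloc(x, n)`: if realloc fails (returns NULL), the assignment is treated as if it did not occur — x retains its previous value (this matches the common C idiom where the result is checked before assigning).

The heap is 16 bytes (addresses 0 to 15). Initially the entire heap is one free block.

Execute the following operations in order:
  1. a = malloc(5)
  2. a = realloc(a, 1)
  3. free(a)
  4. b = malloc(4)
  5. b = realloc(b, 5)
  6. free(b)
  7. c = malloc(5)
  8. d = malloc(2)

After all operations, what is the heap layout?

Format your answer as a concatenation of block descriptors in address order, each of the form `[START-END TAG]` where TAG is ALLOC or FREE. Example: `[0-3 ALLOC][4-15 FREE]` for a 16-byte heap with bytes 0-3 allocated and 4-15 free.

Answer: [0-4 ALLOC][5-6 ALLOC][7-15 FREE]

Derivation:
Op 1: a = malloc(5) -> a = 0; heap: [0-4 ALLOC][5-15 FREE]
Op 2: a = realloc(a, 1) -> a = 0; heap: [0-0 ALLOC][1-15 FREE]
Op 3: free(a) -> (freed a); heap: [0-15 FREE]
Op 4: b = malloc(4) -> b = 0; heap: [0-3 ALLOC][4-15 FREE]
Op 5: b = realloc(b, 5) -> b = 0; heap: [0-4 ALLOC][5-15 FREE]
Op 6: free(b) -> (freed b); heap: [0-15 FREE]
Op 7: c = malloc(5) -> c = 0; heap: [0-4 ALLOC][5-15 FREE]
Op 8: d = malloc(2) -> d = 5; heap: [0-4 ALLOC][5-6 ALLOC][7-15 FREE]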